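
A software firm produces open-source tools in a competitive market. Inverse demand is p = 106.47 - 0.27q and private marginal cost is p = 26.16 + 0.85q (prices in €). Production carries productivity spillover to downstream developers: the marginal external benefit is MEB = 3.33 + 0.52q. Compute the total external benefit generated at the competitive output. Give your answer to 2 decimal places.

Market equilibrium (private): 26.16 + 0.85q = 106.47 - 0.27q → q_m = 71.7054.
Total external benefit = ∫₀^{q_m} (3.33 + 0.52q) dq = 3.33×71.7054 + ½×0.52×71.7054² = 1575.6117.

€1575.61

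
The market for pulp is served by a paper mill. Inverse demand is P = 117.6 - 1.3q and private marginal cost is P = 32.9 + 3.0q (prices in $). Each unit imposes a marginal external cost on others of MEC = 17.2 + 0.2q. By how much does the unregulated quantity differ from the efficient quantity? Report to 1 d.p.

4.7 units

Market equilibrium (private): 32.9 + 3.0q = 117.6 - 1.3q → q_m = 19.6977.
Social marginal cost = private MC + MEC = 50.1 + 3.2q.
Set SMC = demand: 50.1 + 3.2q = 117.6 - 1.3q → q* = 15.0000.
Gap = |19.6977 − 15.0000| = 4.6977.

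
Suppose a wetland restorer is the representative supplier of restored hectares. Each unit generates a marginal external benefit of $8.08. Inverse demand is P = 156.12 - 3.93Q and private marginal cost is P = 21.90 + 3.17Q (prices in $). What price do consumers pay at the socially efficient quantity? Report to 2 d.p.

Social marginal cost = private MC − MEB = 13.82 + 3.17Q.
Set SMC = demand: 13.82 + 3.17Q = 156.12 - 3.93Q → Q* = 20.0423.
Consumer price on the demand curve at Q*: 156.12 − 3.93×20.0423 = 77.3538.

P = $77.35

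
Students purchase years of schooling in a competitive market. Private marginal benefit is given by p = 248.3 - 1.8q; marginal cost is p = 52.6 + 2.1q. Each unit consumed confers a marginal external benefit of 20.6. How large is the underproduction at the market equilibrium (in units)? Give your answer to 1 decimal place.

Market equilibrium (private): 52.6 + 2.1q = 248.3 - 1.8q → q_m = 50.1795.
Social marginal benefit = demand + MEB = 268.9 - 1.8q.
Set SMB = MC: 268.9 - 1.8q = 52.6 + 2.1q → q* = 55.4615.
Gap = |50.1795 − 55.4615| = 5.2820.

5.3 units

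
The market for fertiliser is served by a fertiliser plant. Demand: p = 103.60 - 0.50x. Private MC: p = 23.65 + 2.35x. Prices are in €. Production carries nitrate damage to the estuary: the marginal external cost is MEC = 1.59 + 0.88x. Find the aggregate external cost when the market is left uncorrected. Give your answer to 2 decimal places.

Market equilibrium (private): 23.65 + 2.35x = 103.60 - 0.50x → x_m = 28.0526.
Total external cost = ∫₀^{x_m} (1.59 + 0.88x) dx = 1.59×28.0526 + ½×0.88×28.0526² = 390.8609.

€390.86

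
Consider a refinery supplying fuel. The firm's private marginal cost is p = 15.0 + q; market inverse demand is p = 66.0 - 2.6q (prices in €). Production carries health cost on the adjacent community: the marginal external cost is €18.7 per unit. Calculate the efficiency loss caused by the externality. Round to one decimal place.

Market equilibrium (private): 15.0 + q = 66.0 - 2.6q → q_m = 14.1667.
Social marginal cost = private MC + MEC = 33.7 + q.
Set SMC = demand: 33.7 + q = 66.0 - 2.6q → q* = 8.9722.
Between q* and q_m the wedge SMC − demand runs linearly from 0 to MEC(q_m), so the loss is a triangle.
DWL = ½ × 5.1945 × 18.7000 = 48.5686.

DWL = €48.6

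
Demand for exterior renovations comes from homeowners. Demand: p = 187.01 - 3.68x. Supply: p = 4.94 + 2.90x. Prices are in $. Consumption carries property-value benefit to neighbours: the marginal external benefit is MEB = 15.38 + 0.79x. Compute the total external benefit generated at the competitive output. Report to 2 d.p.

Market equilibrium (private): 4.94 + 2.90x = 187.01 - 3.68x → x_m = 27.6702.
Total external benefit = ∫₀^{x_m} (15.38 + 0.79x) dx = 15.38×27.6702 + ½×0.79×27.6702² = 727.9955.

$728.00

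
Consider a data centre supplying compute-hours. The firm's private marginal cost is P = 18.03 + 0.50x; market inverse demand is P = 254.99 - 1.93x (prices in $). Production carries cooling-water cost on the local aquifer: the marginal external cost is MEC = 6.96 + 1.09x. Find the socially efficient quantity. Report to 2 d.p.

Social marginal cost = private MC + MEC = 24.99 + 1.59x.
Set SMC = demand: 24.99 + 1.59x = 254.99 - 1.93x → x* = 65.3409.

x* = 65.34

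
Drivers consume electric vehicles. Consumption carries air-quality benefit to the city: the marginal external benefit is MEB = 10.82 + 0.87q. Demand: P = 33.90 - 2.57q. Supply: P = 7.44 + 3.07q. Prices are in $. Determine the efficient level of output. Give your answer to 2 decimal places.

Social marginal benefit = demand + MEB = 44.72 - 1.70q.
Set SMB = MC: 44.72 - 1.70q = 7.44 + 3.07q → q* = 7.8155.

q* = 7.82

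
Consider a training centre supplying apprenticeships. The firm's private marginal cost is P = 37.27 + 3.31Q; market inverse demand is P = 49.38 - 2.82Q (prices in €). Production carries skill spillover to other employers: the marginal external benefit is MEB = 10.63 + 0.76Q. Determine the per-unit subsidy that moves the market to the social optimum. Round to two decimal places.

Social marginal cost = private MC − MEB = 26.64 + 2.55Q.
Set SMC = demand: 26.64 + 2.55Q = 49.38 - 2.82Q → Q* = 4.2346.
The Pigouvian subsidy equals MEB at Q*: 10.63 + 0.76×4.2346 = 13.8483.

subsidy = €13.85 per unit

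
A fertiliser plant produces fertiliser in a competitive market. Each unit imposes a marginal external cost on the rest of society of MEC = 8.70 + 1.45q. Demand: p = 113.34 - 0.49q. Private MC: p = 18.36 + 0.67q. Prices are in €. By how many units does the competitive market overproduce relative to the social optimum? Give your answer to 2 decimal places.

48.82 units

Market equilibrium (private): 18.36 + 0.67q = 113.34 - 0.49q → q_m = 81.8793.
Social marginal cost = private MC + MEC = 27.06 + 2.12q.
Set SMC = demand: 27.06 + 2.12q = 113.34 - 0.49q → q* = 33.0575.
Gap = |81.8793 − 33.0575| = 48.8218.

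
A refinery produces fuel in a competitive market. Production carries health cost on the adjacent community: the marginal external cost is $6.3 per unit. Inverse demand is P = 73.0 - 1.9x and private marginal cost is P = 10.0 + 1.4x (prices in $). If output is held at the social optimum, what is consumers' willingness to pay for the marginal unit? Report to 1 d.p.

Social marginal cost = private MC + MEC = 16.3 + 1.4x.
Set SMC = demand: 16.3 + 1.4x = 73.0 - 1.9x → x* = 17.1818.
Consumer price on the demand curve at x*: 73.0 − 1.9×17.1818 = 40.3546.

P = $40.4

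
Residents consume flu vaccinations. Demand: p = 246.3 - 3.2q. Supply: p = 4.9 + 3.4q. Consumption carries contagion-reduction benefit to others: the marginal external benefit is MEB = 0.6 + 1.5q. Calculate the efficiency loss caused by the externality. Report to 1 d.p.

DWL = 301.6

Market equilibrium (private): 4.9 + 3.4q = 246.3 - 3.2q → q_m = 36.5758.
Social marginal benefit = demand + MEB = 246.9 - 1.7q.
Set SMB = MC: 246.9 - 1.7q = 4.9 + 3.4q → q* = 47.4510.
The welfare-loss triangle has base |q_m − q*| and height MEB(q_m) (the vertical gap between SMB and MC is zero at q* and MEB at q_m).
DWL = ½ × 10.8752 × 55.4636 = 301.5889.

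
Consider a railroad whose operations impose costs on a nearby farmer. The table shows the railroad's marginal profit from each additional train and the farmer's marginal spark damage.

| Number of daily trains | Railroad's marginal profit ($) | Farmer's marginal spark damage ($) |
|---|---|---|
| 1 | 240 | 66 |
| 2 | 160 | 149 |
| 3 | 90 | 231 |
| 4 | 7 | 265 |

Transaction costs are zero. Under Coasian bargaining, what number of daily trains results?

2

Bargaining reaches the level where marginal profit last exceeds marginal spark damage.
That holds through level 2 (160 ≥ 149) but not at 3 (90 < 231).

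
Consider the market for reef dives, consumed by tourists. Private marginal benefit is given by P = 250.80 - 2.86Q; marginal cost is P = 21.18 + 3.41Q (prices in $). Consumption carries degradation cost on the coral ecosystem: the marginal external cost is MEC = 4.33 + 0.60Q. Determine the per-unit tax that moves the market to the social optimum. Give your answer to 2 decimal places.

Social marginal benefit = demand − MEC = 246.47 - 3.46Q.
Set SMB = MC: 246.47 - 3.46Q = 21.18 + 3.41Q → Q* = 32.7933.
The Pigouvian tax equals MEC at Q*: 4.33 + 0.60×32.7933 = 24.0060.

tax = $24.01 per unit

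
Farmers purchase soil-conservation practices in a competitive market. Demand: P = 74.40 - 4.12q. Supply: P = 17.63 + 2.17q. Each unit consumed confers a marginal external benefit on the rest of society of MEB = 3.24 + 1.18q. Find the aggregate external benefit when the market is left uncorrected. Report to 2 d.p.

Market equilibrium (private): 17.63 + 2.17q = 74.40 - 4.12q → q_m = 9.0254.
Total external benefit = ∫₀^{q_m} (3.24 + 1.18q) dq = 3.24×9.0254 + ½×1.18×9.0254² = 77.3024.

77.30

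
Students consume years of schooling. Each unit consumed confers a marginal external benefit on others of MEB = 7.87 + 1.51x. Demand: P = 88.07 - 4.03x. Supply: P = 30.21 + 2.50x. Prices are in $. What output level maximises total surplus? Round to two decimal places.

x* = 13.09

Social marginal benefit = demand + MEB = 95.94 - 2.52x.
Set SMB = MC: 95.94 - 2.52x = 30.21 + 2.50x → x* = 13.0936.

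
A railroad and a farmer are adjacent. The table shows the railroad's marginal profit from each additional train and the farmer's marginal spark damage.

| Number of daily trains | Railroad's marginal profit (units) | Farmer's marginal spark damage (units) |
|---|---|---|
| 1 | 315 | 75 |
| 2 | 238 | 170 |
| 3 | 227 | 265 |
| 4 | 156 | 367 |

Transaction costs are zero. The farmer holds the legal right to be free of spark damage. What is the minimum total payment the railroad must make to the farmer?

Efficient level: marginal profit ≥ marginal spark damage through level 2, so k* = 2.
With the farmer holding the right, the railroad must at least compensate total damage at k*: 75 + 170 = 245.

245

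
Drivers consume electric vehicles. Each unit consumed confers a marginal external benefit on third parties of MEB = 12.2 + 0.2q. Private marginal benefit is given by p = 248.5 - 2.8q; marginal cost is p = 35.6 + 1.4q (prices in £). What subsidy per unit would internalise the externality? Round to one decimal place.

Social marginal benefit = demand + MEB = 260.7 - 2.6q.
Set SMB = MC: 260.7 - 2.6q = 35.6 + 1.4q → q* = 56.2750.
The Pigouvian subsidy equals MEB at q*: 12.2 + 0.2×56.2750 = 23.4550.

subsidy = £23.5 per unit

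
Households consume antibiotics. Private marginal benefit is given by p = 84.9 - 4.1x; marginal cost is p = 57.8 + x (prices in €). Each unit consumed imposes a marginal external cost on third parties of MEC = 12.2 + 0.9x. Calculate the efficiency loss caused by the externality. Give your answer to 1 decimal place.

DWL = €24.0

Market equilibrium (private): 57.8 + x = 84.9 - 4.1x → x_m = 5.3137.
Social marginal benefit = demand − MEC = 72.7 - 5.0x.
Set SMB = MC: 72.7 - 5.0x = 57.8 + x → x* = 2.4833.
Between x* and x_m the wedge MC − SMB runs linearly from 0 to MEC(x_m), so the loss is a triangle.
DWL = ½ × 2.8304 × 16.9824 = 24.0335.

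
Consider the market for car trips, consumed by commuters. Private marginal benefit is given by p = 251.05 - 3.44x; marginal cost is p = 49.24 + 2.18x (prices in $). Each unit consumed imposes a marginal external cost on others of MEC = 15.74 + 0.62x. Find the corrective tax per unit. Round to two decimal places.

tax = $34.23 per unit

Social marginal benefit = demand − MEC = 235.31 - 4.06x.
Set SMB = MC: 235.31 - 4.06x = 49.24 + 2.18x → x* = 29.8189.
The Pigouvian tax equals MEC at x*: 15.74 + 0.62×29.8189 = 34.2277.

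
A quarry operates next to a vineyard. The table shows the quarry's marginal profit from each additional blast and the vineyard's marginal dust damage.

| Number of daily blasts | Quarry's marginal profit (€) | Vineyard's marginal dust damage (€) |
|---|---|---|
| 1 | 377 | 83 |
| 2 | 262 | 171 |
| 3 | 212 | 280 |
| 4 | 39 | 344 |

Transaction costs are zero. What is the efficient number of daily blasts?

2

Bargaining reaches the level where marginal profit last exceeds marginal dust damage.
That holds through level 2 (262 ≥ 171) but not at 3 (212 < 280).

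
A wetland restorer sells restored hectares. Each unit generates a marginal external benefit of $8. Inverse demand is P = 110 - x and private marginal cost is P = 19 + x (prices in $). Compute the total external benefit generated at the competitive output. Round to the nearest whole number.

Market equilibrium (private): 19 + x = 110 - x → x_m = 45.5000.
Total external benefit = MEB × x_m = 8 × 45.5000 = 364.0000.

$364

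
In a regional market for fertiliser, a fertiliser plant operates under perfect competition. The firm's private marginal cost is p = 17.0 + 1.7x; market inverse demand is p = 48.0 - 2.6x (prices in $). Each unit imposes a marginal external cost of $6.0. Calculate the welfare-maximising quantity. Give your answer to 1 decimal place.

x* = 5.8

Social marginal cost = private MC + MEC = 23.0 + 1.7x.
Set SMC = demand: 23.0 + 1.7x = 48.0 - 2.6x → x* = 5.8140.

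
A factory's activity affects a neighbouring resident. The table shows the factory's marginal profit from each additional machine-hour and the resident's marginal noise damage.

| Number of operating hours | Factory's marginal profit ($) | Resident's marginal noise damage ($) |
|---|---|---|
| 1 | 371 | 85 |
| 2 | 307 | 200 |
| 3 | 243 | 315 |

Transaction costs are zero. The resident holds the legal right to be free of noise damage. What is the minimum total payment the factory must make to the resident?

Efficient level: marginal profit ≥ marginal noise damage through level 2, so k* = 2.
With the resident holding the right, the factory must at least compensate total damage at k*: 85 + 200 = 285.

$285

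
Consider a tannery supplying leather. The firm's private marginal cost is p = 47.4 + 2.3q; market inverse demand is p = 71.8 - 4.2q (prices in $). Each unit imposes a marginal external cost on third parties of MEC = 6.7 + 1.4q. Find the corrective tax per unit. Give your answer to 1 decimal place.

tax = $9.8 per unit

Social marginal cost = private MC + MEC = 54.1 + 3.7q.
Set SMC = demand: 54.1 + 3.7q = 71.8 - 4.2q → q* = 2.2405.
The Pigouvian tax equals MEC at q*: 6.7 + 1.4×2.2405 = 9.8367.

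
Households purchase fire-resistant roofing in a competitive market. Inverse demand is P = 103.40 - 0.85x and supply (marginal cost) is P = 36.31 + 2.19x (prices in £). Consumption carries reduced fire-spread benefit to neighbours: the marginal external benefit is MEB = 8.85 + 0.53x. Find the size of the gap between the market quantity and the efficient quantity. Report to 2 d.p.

Market equilibrium (private): 36.31 + 2.19x = 103.40 - 0.85x → x_m = 22.0691.
Social marginal benefit = demand + MEB = 112.25 - 0.32x.
Set SMB = MC: 112.25 - 0.32x = 36.31 + 2.19x → x* = 30.2550.
Gap = |22.0691 − 30.2550| = 8.1859.

8.19 units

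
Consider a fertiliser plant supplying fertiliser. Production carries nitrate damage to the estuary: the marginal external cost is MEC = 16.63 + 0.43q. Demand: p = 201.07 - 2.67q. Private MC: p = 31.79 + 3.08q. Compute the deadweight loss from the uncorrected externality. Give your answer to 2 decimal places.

DWL = 69.41

Market equilibrium (private): 31.79 + 3.08q = 201.07 - 2.67q → q_m = 29.4400.
Social marginal cost = private MC + MEC = 48.42 + 3.51q.
Set SMC = demand: 48.42 + 3.51q = 201.07 - 2.67q → q* = 24.7006.
The loss is the area between SMC and demand from q* to q_m; with linear curves that's a triangle of height MEC(q_m).
DWL = ½ × 4.7394 × 29.2892 = 69.4066.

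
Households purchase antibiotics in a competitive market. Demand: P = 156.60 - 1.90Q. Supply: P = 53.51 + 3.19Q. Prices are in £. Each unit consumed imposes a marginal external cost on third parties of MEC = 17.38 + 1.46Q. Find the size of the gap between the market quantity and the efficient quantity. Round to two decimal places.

7.17 units

Market equilibrium (private): 53.51 + 3.19Q = 156.60 - 1.90Q → Q_m = 20.2534.
Social marginal benefit = demand − MEC = 139.22 - 3.36Q.
Set SMB = MC: 139.22 - 3.36Q = 53.51 + 3.19Q → Q* = 13.0855.
Gap = |20.2534 − 13.0855| = 7.1679.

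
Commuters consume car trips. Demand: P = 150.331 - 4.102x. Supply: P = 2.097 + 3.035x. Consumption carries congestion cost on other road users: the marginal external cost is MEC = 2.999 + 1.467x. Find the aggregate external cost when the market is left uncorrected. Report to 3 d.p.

Market equilibrium (private): 2.097 + 3.035x = 150.331 - 4.102x → x_m = 20.7698.
Total external cost = ∫₀^{x_m} (2.999 + 1.467x) dx = 2.999×20.7698 + ½×1.467×20.7698² = 378.7092.

378.709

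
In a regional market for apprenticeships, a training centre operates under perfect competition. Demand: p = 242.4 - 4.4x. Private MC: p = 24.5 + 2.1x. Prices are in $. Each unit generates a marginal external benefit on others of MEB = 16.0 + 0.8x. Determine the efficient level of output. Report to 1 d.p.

Social marginal cost = private MC − MEB = 8.5 + 1.3x.
Set SMC = demand: 8.5 + 1.3x = 242.4 - 4.4x → x* = 41.0351.

x* = 41.0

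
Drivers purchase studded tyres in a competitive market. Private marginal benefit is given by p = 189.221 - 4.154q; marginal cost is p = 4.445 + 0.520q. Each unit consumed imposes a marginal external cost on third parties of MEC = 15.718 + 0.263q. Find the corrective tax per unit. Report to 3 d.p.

tax = 24.724 per unit

Social marginal benefit = demand − MEC = 173.503 - 4.417q.
Set SMB = MC: 173.503 - 4.417q = 4.445 + 0.520q → q* = 34.2431.
The Pigouvian tax equals MEC at q*: 15.718 + 0.263×34.2431 = 24.7239.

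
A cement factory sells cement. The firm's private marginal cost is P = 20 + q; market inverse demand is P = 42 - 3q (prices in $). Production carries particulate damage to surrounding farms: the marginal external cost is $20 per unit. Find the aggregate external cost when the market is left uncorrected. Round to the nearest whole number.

Market equilibrium (private): 20 + q = 42 - 3q → q_m = 5.5000.
Total external cost = MEC × q_m = 20 × 5.5000 = 110.0000.

$110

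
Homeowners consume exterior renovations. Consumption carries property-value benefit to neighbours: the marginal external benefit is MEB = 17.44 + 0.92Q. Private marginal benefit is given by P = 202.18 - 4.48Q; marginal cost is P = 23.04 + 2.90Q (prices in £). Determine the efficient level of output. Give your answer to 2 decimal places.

Q* = 30.43

Social marginal benefit = demand + MEB = 219.62 - 3.56Q.
Set SMB = MC: 219.62 - 3.56Q = 23.04 + 2.90Q → Q* = 30.4303.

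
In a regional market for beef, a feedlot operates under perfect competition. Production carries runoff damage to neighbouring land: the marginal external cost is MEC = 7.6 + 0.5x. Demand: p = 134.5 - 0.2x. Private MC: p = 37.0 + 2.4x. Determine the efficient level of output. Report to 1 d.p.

x* = 29.0

Social marginal cost = private MC + MEC = 44.6 + 2.9x.
Set SMC = demand: 44.6 + 2.9x = 134.5 - 0.2x → x* = 29.0000.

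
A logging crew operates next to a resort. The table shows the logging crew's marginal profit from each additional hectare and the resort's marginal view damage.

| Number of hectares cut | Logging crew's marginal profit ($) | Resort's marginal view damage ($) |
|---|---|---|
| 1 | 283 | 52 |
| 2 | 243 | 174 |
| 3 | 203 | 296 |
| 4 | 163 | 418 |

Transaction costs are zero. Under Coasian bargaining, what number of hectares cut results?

Bargaining reaches the level where marginal profit last exceeds marginal view damage.
That holds through level 2 (243 ≥ 174) but not at 3 (203 < 296).

2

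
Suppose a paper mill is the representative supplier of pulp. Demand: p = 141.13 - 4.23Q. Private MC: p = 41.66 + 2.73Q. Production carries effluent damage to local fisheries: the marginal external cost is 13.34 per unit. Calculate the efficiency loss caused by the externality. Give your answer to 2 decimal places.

Market equilibrium (private): 41.66 + 2.73Q = 141.13 - 4.23Q → Q_m = 14.2917.
Social marginal cost = private MC + MEC = 55.00 + 2.73Q.
Set SMC = demand: 55.00 + 2.73Q = 141.13 - 4.23Q → Q* = 12.3750.
Between Q* and Q_m the wedge SMC − demand runs linearly from 0 to MEC(Q_m), so the loss is a triangle.
DWL = ½ × 1.9167 × 13.3400 = 12.7844.

DWL = 12.78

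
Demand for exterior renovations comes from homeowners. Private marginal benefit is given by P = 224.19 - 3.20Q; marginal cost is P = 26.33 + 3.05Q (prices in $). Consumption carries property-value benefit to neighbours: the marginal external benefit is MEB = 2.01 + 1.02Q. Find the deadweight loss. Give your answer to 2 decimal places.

DWL = $112.48

Market equilibrium (private): 26.33 + 3.05Q = 224.19 - 3.20Q → Q_m = 31.6576.
Social marginal benefit = demand + MEB = 226.20 - 2.18Q.
Set SMB = MC: 226.20 - 2.18Q = 26.33 + 3.05Q → Q* = 38.2161.
The welfare-loss triangle has base |Q_m − Q*| and height MEB(Q_m) (the vertical gap between SMB and MC is zero at Q* and MEB at Q_m).
DWL = ½ × 6.5585 × 34.3008 = 112.4809.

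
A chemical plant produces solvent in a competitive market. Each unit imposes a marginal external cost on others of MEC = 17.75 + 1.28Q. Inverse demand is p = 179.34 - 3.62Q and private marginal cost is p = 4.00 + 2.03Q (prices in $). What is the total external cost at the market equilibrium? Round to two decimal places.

$1167.22

Market equilibrium (private): 4.00 + 2.03Q = 179.34 - 3.62Q → Q_m = 31.0336.
Total external cost = ∫₀^{Q_m} (17.75 + 1.28Q) dQ = 17.75×31.0336 + ½×1.28×31.0336² = 1167.2204.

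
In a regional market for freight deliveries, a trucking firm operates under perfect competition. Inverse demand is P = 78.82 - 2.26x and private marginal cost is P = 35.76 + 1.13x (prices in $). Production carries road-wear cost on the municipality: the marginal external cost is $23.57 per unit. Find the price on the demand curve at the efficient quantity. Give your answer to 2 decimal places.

P = $65.83

Social marginal cost = private MC + MEC = 59.33 + 1.13x.
Set SMC = demand: 59.33 + 1.13x = 78.82 - 2.26x → x* = 5.7493.
Consumer price on the demand curve at x*: 78.82 − 2.26×5.7493 = 65.8266.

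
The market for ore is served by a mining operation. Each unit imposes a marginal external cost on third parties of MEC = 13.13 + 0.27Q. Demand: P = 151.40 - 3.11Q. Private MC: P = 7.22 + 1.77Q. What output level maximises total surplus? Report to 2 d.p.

Q* = 25.45

Social marginal cost = private MC + MEC = 20.35 + 2.04Q.
Set SMC = demand: 20.35 + 2.04Q = 151.40 - 3.11Q → Q* = 25.4466.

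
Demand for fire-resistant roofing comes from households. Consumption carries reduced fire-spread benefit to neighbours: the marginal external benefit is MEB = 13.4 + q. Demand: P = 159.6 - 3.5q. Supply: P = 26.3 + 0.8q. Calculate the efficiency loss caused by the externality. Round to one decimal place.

DWL = 298.7

Market equilibrium (private): 26.3 + 0.8q = 159.6 - 3.5q → q_m = 31.0000.
Social marginal benefit = demand + MEB = 173.0 - 2.5q.
Set SMB = MC: 173.0 - 2.5q = 26.3 + 0.8q → q* = 44.4545.
Between q* and q_m the wedge SMB − MC runs linearly from 0 to MEB(q_m), so the loss is a triangle.
DWL = ½ × 13.4545 × 44.4000 = 298.6899.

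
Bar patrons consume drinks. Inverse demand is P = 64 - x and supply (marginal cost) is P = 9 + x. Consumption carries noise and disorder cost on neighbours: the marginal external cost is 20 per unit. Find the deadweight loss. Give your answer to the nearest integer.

Market equilibrium (private): 9 + x = 64 - x → x_m = 27.5000.
Social marginal benefit = demand − MEC = 44 - x.
Set SMB = MC: 44 - x = 9 + x → x* = 17.5000.
The welfare-loss triangle has base |x_m − x*| and height MEC(x_m) (the vertical gap between SMB and MC is zero at x* and MEC at x_m).
DWL = ½ × 10.0000 × 20.0000 = 100.0000.

DWL = 100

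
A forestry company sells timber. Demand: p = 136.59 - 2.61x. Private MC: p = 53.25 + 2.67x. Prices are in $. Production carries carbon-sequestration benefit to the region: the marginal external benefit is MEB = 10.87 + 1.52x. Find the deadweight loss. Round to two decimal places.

DWL = $161.62

Market equilibrium (private): 53.25 + 2.67x = 136.59 - 2.61x → x_m = 15.7841.
Social marginal cost = private MC − MEB = 42.38 + 1.15x.
Set SMC = demand: 42.38 + 1.15x = 136.59 - 2.61x → x* = 25.0559.
Between x* and x_m the wedge demand − SMC runs linearly from 0 to MEB(x_m), so the loss is a triangle.
DWL = ½ × 9.2718 × 34.8618 = 161.6158.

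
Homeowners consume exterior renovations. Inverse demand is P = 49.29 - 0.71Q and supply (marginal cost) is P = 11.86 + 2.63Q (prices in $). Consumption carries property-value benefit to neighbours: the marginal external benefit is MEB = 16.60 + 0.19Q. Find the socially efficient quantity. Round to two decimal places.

Social marginal benefit = demand + MEB = 65.89 - 0.52Q.
Set SMB = MC: 65.89 - 0.52Q = 11.86 + 2.63Q → Q* = 17.1524.

Q* = 17.15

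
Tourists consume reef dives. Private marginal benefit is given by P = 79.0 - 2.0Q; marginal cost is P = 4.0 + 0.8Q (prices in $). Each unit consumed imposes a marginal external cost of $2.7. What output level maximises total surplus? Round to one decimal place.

Social marginal benefit = demand − MEC = 76.3 - 2.0Q.
Set SMB = MC: 76.3 - 2.0Q = 4.0 + 0.8Q → Q* = 25.8214.

Q* = 25.8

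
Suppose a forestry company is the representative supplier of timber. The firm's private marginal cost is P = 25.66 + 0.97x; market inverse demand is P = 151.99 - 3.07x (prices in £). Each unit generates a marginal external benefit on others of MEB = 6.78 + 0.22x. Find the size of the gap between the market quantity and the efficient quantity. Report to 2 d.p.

3.58 units

Market equilibrium (private): 25.66 + 0.97x = 151.99 - 3.07x → x_m = 31.2698.
Social marginal cost = private MC − MEB = 18.88 + 0.75x.
Set SMC = demand: 18.88 + 0.75x = 151.99 - 3.07x → x* = 34.8455.
Gap = |31.2698 − 34.8455| = 3.5757.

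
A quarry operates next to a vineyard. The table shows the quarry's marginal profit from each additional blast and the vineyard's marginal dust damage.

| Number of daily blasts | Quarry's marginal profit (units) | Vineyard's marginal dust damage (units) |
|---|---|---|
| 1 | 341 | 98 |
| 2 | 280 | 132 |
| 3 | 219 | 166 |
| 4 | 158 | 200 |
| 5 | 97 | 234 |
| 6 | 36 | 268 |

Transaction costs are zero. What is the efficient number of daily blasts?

3

Bargaining reaches the level where marginal profit last exceeds marginal dust damage.
That holds through level 3 (219 ≥ 166) but not at 4 (158 < 200).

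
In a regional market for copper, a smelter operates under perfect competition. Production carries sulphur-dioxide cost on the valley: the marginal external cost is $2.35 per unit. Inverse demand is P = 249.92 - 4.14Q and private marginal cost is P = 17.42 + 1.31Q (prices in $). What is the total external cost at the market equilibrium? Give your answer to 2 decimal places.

Market equilibrium (private): 17.42 + 1.31Q = 249.92 - 4.14Q → Q_m = 42.6606.
Total external cost = MEC × Q_m = 2.35 × 42.6606 = 100.2524.

$100.25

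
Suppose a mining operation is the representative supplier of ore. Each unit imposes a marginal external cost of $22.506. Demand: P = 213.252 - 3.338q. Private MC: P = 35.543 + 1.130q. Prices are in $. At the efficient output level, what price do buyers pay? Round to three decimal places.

Social marginal cost = private MC + MEC = 58.049 + 1.130q.
Set SMC = demand: 58.049 + 1.130q = 213.252 - 3.338q → q* = 34.7366.
Consumer price on the demand curve at q*: 213.252 − 3.338×34.7366 = 97.3012.

P = $97.301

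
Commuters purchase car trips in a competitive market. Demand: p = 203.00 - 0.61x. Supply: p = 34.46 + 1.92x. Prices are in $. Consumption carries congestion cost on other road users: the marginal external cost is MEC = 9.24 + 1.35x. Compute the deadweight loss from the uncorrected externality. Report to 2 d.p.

DWL = $1267.42

Market equilibrium (private): 34.46 + 1.92x = 203.00 - 0.61x → x_m = 66.6166.
Social marginal benefit = demand − MEC = 193.76 - 1.96x.
Set SMB = MC: 193.76 - 1.96x = 34.46 + 1.92x → x* = 41.0567.
Height of the DWL triangle at x_m is MC(x_m) − SMB(x_m) = MEC(x_m) = 99.1724.
DWL = ½ × 25.5599 × 99.1724 = 1267.4183.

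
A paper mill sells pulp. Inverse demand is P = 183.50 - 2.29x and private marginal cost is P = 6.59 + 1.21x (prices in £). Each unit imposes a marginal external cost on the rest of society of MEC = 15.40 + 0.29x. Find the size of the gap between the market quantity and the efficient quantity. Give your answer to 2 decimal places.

Market equilibrium (private): 6.59 + 1.21x = 183.50 - 2.29x → x_m = 50.5457.
Social marginal cost = private MC + MEC = 21.99 + 1.50x.
Set SMC = demand: 21.99 + 1.50x = 183.50 - 2.29x → x* = 42.6148.
Gap = |50.5457 − 42.6148| = 7.9309.

7.93 units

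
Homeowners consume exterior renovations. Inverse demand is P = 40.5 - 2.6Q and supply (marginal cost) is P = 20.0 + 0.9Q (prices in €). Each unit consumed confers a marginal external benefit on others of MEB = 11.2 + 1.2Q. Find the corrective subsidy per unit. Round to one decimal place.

subsidy = €27.7 per unit

Social marginal benefit = demand + MEB = 51.7 - 1.4Q.
Set SMB = MC: 51.7 - 1.4Q = 20.0 + 0.9Q → Q* = 13.7826.
The Pigouvian subsidy equals MEB at Q*: 11.2 + 1.2×13.7826 = 27.7391.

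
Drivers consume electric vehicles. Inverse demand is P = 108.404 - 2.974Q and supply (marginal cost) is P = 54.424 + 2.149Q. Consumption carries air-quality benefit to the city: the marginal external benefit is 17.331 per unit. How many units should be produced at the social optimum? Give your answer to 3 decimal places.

Q* = 13.920

Social marginal benefit = demand + MEB = 125.735 - 2.974Q.
Set SMB = MC: 125.735 - 2.974Q = 54.424 + 2.149Q → Q* = 13.9198.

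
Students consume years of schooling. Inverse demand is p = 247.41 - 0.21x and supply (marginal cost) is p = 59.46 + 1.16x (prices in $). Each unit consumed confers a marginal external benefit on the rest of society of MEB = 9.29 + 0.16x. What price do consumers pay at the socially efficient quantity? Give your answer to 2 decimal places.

Social marginal benefit = demand + MEB = 256.70 - 0.05x.
Set SMB = MC: 256.70 - 0.05x = 59.46 + 1.16x → x* = 163.0083.
Consumer price on the demand curve at x*: 247.41 − 0.21×163.0083 = 213.1783.

P = $213.18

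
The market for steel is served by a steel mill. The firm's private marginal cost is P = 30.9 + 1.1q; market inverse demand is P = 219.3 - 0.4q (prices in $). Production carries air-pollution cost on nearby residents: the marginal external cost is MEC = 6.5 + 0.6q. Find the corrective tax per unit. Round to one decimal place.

Social marginal cost = private MC + MEC = 37.4 + 1.7q.
Set SMC = demand: 37.4 + 1.7q = 219.3 - 0.4q → q* = 86.6190.
The Pigouvian tax equals MEC at q*: 6.5 + 0.6×86.6190 = 58.4714.

tax = $58.5 per unit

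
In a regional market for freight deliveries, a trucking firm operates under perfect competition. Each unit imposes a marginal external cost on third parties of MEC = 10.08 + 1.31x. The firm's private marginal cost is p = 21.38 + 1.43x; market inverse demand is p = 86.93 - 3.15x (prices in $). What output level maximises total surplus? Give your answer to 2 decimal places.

Social marginal cost = private MC + MEC = 31.46 + 2.74x.
Set SMC = demand: 31.46 + 2.74x = 86.93 - 3.15x → x* = 9.4177.

x* = 9.42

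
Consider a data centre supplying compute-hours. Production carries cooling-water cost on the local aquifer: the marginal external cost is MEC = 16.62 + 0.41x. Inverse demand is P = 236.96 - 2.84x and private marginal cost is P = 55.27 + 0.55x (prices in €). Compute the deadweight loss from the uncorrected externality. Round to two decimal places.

Market equilibrium (private): 55.27 + 0.55x = 236.96 - 2.84x → x_m = 53.5959.
Social marginal cost = private MC + MEC = 71.89 + 0.96x.
Set SMC = demand: 71.89 + 0.96x = 236.96 - 2.84x → x* = 43.4395.
Between x* and x_m the wedge SMC − demand runs linearly from 0 to MEC(x_m), so the loss is a triangle.
DWL = ½ × 10.1564 × 38.5943 = 195.9896.

DWL = €195.99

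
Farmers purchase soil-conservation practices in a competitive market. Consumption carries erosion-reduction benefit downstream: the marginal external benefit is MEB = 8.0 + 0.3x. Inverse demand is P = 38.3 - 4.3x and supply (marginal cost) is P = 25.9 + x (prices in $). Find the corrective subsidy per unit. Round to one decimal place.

subsidy = $9.2 per unit

Social marginal benefit = demand + MEB = 46.3 - 4.0x.
Set SMB = MC: 46.3 - 4.0x = 25.9 + x → x* = 4.0800.
The Pigouvian subsidy equals MEB at x*: 8.0 + 0.3×4.0800 = 9.2240.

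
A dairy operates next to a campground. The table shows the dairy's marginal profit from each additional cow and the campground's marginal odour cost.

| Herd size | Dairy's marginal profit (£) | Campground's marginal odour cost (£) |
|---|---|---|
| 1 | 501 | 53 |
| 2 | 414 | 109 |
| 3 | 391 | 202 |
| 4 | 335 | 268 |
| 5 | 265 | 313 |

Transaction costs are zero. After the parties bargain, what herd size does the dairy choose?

Bargaining reaches the level where marginal profit last exceeds marginal odour cost.
That holds through level 4 (335 ≥ 268) but not at 5 (265 < 313).

4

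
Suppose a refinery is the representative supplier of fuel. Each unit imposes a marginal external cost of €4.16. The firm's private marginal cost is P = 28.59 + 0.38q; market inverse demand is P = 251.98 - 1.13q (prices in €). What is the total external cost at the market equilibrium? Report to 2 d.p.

€615.43

Market equilibrium (private): 28.59 + 0.38q = 251.98 - 1.13q → q_m = 147.9404.
Total external cost = MEC × q_m = 4.16 × 147.9404 = 615.4321.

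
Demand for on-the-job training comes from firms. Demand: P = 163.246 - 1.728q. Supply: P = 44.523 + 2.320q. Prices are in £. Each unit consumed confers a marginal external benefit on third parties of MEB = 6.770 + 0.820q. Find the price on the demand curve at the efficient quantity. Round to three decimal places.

P = £96.068

Social marginal benefit = demand + MEB = 170.016 - 0.908q.
Set SMB = MC: 170.016 - 0.908q = 44.523 + 2.320q → q* = 38.8764.
Consumer price on the demand curve at q*: 163.246 − 1.728×38.8764 = 96.0676.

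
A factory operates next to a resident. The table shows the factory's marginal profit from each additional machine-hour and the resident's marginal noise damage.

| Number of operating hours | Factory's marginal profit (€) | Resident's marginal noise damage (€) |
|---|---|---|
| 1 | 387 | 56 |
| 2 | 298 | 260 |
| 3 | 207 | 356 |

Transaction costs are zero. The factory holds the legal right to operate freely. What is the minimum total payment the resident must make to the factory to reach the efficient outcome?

Left alone the factory would choose level 3 (marginal profit stays positive).
Efficient level: k* = 2 (marginal profit ≥ marginal noise damage through 2).
The resident must at least cover the factory's forgone profit from cutting 3→2: 207 = 207.

€207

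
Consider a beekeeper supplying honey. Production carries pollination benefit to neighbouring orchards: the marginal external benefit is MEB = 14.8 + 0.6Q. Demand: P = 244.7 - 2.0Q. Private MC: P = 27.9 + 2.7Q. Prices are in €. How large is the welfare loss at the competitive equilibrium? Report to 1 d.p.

DWL = €220.0

Market equilibrium (private): 27.9 + 2.7Q = 244.7 - 2.0Q → Q_m = 46.1277.
Social marginal cost = private MC − MEB = 13.1 + 2.1Q.
Set SMC = demand: 13.1 + 2.1Q = 244.7 - 2.0Q → Q* = 56.4878.
The welfare-loss triangle has base |Q_m − Q*| and height MEB(Q_m) (the vertical gap between SMC and demand is zero at Q* and MEB at Q_m).
DWL = ½ × 10.3601 × 42.4766 = 220.0309.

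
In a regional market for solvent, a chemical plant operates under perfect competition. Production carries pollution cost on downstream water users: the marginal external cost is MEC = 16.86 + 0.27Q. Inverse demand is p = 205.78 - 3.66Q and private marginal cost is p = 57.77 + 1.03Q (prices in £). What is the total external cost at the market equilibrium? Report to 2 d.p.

£666.53

Market equilibrium (private): 57.77 + 1.03Q = 205.78 - 3.66Q → Q_m = 31.5586.
Total external cost = ∫₀^{Q_m} (16.86 + 0.27Q) dQ = 16.86×31.5586 + ½×0.27×31.5586² = 666.5306.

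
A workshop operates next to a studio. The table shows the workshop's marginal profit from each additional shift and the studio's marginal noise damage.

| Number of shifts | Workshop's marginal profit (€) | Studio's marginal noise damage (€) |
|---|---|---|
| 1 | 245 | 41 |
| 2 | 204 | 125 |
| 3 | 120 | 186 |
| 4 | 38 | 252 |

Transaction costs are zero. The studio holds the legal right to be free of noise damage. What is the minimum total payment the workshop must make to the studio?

Efficient level: marginal profit ≥ marginal noise damage through level 2, so k* = 2.
With the studio holding the right, the workshop must at least compensate total damage at k*: 41 + 125 = 166.

€166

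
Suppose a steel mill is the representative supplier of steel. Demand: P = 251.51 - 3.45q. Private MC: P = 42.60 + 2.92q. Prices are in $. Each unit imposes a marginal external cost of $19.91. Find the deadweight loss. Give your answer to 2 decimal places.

Market equilibrium (private): 42.60 + 2.92q = 251.51 - 3.45q → q_m = 32.7959.
Social marginal cost = private MC + MEC = 62.51 + 2.92q.
Set SMC = demand: 62.51 + 2.92q = 251.51 - 3.45q → q* = 29.6703.
Height of the DWL triangle at q_m is SMC(q_m) − demand(q_m) = MEC(q_m) = 19.9100.
DWL = ½ × 3.1256 × 19.9100 = 31.1153.

DWL = $31.12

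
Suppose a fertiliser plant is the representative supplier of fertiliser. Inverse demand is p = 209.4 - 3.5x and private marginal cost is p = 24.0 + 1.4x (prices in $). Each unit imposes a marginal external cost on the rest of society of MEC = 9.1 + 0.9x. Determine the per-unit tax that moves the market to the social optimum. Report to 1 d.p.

tax = $36.5 per unit

Social marginal cost = private MC + MEC = 33.1 + 2.3x.
Set SMC = demand: 33.1 + 2.3x = 209.4 - 3.5x → x* = 30.3966.
The Pigouvian tax equals MEC at x*: 9.1 + 0.9×30.3966 = 36.4569.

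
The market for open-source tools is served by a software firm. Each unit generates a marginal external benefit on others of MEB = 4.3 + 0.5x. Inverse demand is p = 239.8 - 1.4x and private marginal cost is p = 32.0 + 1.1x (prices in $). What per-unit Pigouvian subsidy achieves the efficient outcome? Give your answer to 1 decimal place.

Social marginal cost = private MC − MEB = 27.7 + 0.6x.
Set SMC = demand: 27.7 + 0.6x = 239.8 - 1.4x → x* = 106.0500.
The Pigouvian subsidy equals MEB at x*: 4.3 + 0.5×106.0500 = 57.3250.

subsidy = $57.3 per unit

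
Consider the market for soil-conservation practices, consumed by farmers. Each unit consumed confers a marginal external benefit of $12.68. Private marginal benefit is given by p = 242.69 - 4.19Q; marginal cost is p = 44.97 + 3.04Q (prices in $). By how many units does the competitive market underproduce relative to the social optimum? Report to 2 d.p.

1.75 units

Market equilibrium (private): 44.97 + 3.04Q = 242.69 - 4.19Q → Q_m = 27.3472.
Social marginal benefit = demand + MEB = 255.37 - 4.19Q.
Set SMB = MC: 255.37 - 4.19Q = 44.97 + 3.04Q → Q* = 29.1010.
Gap = |27.3472 − 29.1010| = 1.7538.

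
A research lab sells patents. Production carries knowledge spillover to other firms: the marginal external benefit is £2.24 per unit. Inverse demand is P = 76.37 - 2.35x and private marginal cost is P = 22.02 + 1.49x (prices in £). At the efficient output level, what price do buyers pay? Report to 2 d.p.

Social marginal cost = private MC − MEB = 19.78 + 1.49x.
Set SMC = demand: 19.78 + 1.49x = 76.37 - 2.35x → x* = 14.7370.
Consumer price on the demand curve at x*: 76.37 − 2.35×14.7370 = 41.7381.

P = £41.74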